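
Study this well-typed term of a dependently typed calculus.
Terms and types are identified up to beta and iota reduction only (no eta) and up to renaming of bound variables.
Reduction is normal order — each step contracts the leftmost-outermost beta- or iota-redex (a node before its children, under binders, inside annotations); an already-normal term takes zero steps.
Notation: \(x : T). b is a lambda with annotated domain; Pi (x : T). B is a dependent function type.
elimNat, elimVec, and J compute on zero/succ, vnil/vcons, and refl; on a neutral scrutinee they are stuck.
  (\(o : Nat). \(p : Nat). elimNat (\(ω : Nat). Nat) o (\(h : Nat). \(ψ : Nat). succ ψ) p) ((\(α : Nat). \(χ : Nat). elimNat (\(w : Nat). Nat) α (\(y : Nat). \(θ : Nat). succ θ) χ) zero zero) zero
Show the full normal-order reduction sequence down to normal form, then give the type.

reduction (normal order):
  (\(o : Nat). \(p : Nat). elimNat (\(ω : Nat). Nat) o (\(h : Nat). \(ψ : Nat). succ ψ) p) ((\(α : Nat). \(χ : Nat). elimNat (\(w : Nat). Nat) α (\(y : Nat). \(θ : Nat). succ θ) χ) zero zero) zero
  ~> (\(o : Nat). elimNat (\(p : Nat). Nat) ((\(ω : Nat). \(h : Nat). elimNat (\(ψ : Nat). Nat) ω (\(α : Nat). \(χ : Nat). succ χ) h) zero zero) (\(w : Nat). \(y : Nat). succ y) o) zero
  ~> elimNat (\(o : Nat). Nat) ((\(p : Nat). \(ω : Nat). elimNat (\(h : Nat). Nat) p (\(ψ : Nat). \(α : Nat). succ α) ω) zero zero) (\(χ : Nat). \(w : Nat). succ w) zero
  ~> (\(o : Nat). \(p : Nat). elimNat (\(ω : Nat). Nat) o (\(h : Nat). \(ψ : Nat). succ ψ) p) zero zero
  ~> (\(o : Nat). elimNat (\(p : Nat). Nat) zero (\(ω : Nat). \(h : Nat). succ h) o) zero
  ~> elimNat (\(o : Nat). Nat) zero (\(p : Nat). \(ω : Nat). succ ω) zero
  ~> zero
inferred type:
  Nat


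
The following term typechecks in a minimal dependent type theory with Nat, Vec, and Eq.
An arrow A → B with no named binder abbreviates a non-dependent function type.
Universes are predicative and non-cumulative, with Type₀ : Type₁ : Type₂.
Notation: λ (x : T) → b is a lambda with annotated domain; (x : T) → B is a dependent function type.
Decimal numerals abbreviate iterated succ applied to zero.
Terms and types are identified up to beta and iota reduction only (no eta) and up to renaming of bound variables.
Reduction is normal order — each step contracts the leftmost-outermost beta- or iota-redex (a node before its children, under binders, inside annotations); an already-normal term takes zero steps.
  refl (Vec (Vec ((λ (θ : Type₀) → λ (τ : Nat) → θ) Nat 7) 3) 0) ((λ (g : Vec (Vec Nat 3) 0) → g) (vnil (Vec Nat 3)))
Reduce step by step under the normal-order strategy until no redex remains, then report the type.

reduction (normal order):
  refl (Vec (Vec ((λ (θ : Type₀) → λ (τ : Nat) → θ) Nat 7) 3) 0) ((λ (g : Vec (Vec Nat 3) 0) → g) (vnil (Vec Nat 3)))
  ~> refl (Vec (Vec ((λ (θ : Nat) → Nat) 7) 3) 0) ((λ (τ : Vec (Vec Nat 3) 0) → τ) (vnil (Vec Nat 3)))
  ~> refl (Vec (Vec Nat 3) 0) ((λ (θ : Vec (Vec Nat 3) 0) → θ) (vnil (Vec Nat 3)))
  ~> refl (Vec (Vec Nat 3) 0) (vnil (Vec Nat 3))
type:
  Eq (Vec (Vec Nat 3) 0) (vnil (Vec Nat 3)) (vnil (Vec Nat 3))


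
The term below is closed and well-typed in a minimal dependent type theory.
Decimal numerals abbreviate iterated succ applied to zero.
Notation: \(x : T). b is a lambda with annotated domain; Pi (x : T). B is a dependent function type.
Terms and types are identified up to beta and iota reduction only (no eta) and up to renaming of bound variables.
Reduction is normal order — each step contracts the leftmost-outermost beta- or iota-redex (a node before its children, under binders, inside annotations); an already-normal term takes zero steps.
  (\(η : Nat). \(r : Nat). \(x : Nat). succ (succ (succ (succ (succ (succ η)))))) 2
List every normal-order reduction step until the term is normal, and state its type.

normal-order reduction:
  (\(η : Nat). \(r : Nat). \(x : Nat). succ (succ (succ (succ (succ (succ η)))))) 2
  ~> \(η : Nat). \(r : Nat). 8
the term's type:
  Pi (η : Nat). Pi (r : Nat). Nat


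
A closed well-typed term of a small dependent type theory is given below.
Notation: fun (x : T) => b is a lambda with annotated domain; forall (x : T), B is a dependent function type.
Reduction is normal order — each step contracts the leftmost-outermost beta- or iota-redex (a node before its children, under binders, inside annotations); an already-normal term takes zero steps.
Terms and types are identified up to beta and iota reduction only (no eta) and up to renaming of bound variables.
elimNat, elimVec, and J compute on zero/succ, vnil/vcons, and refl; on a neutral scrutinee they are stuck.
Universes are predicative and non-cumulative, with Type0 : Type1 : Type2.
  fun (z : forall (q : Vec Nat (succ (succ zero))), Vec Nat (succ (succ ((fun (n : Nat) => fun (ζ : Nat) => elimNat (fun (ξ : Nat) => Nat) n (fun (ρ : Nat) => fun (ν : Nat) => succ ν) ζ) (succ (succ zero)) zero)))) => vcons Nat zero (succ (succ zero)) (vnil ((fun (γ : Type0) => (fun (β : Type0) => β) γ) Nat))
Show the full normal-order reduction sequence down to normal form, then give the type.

normal-order reduction:
  fun (z : forall (q : Vec Nat (succ (succ zero))), Vec Nat (succ (succ ((fun (n : Nat) => fun (ζ : Nat) => elimNat (fun (ξ : Nat) => Nat) n (fun (ρ : Nat) => fun (ν : Nat) => succ ν) ζ) (succ (succ zero)) zero)))) => vcons Nat zero (succ (succ zero)) (vnil ((fun (γ : Type0) => (fun (β : Type0) => β) γ) Nat))
  ~> fun (z : forall (q : Vec Nat (succ (succ zero))), Vec Nat (succ (succ ((fun (n : Nat) => elimNat (fun (ζ : Nat) => Nat) (succ (succ zero)) (fun (ξ : Nat) => fun (ρ : Nat) => succ ρ) n) zero)))) => vcons Nat zero (succ (succ zero)) (vnil ((fun (ν : Type0) => (fun (γ : Type0) => γ) ν) Nat))
  ~> fun (z : forall (q : Vec Nat (succ (succ zero))), Vec Nat (succ (succ (elimNat (fun (n : Nat) => Nat) (succ (succ zero)) (fun (ζ : Nat) => fun (ξ : Nat) => succ ξ) zero)))) => vcons Nat zero (succ (succ zero)) (vnil ((fun (ρ : Type0) => (fun (ν : Type0) => ν) ρ) Nat))
  ~> fun (z : forall (q : Vec Nat (succ (succ zero))), Vec Nat (succ (succ (succ (succ zero))))) => vcons Nat zero (succ (succ zero)) (vnil ((fun (n : Type0) => (fun (ζ : Type0) => ζ) n) Nat))
  ~> fun (z : forall (q : Vec Nat (succ (succ zero))), Vec Nat (succ (succ (succ (succ zero))))) => vcons Nat zero (succ (succ zero)) (vnil ((fun (n : Type0) => n) Nat))
  ~> fun (z : forall (q : Vec Nat (succ (succ zero))), Vec Nat (succ (succ (succ (succ zero))))) => vcons Nat zero (succ (succ zero)) (vnil Nat)
inferred type:
  forall (z : forall (q : Vec Nat (succ (succ zero))), Vec Nat (succ (succ (succ (succ zero))))), Vec Nat (succ zero)


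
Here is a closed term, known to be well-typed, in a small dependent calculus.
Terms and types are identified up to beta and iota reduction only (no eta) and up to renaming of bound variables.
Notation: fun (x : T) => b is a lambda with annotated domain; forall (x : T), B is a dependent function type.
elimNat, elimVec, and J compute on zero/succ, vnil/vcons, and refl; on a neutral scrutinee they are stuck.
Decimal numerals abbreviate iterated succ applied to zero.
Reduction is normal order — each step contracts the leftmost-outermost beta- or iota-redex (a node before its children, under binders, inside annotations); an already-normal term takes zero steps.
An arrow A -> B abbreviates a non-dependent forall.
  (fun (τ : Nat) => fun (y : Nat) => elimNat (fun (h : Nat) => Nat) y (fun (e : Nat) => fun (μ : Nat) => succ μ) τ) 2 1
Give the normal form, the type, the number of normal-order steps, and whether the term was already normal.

reduced normal form:
  3
inferred type:
  Nat
reduction steps (normal order): 9
started in normal form: no
first redex: a beta-redex


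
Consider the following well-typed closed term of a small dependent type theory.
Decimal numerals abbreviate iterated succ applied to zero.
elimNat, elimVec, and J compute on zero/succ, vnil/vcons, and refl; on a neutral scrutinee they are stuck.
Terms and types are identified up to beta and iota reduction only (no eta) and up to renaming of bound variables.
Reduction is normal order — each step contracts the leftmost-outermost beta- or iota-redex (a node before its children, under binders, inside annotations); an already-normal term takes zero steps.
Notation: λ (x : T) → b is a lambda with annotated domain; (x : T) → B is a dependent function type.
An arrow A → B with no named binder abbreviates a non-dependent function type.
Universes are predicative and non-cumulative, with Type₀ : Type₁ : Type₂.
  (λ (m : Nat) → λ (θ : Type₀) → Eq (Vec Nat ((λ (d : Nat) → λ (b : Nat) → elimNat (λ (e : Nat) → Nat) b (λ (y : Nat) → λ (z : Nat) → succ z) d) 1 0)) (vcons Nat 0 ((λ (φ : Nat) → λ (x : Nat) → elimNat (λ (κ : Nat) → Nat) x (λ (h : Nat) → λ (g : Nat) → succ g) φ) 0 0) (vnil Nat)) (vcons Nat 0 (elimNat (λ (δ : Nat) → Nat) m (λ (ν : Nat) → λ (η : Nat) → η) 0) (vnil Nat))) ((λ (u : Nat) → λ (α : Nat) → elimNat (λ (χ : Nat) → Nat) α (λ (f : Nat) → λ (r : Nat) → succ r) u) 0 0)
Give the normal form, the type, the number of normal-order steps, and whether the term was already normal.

normal form:
  λ (m : Type₀) → Eq (Vec Nat 1) (vcons Nat 0 0 (vnil Nat)) (vcons Nat 0 0 (vnil Nat))
the term's type:
  Type₀ → Type₀
reduction steps (normal order): 14
term was already normal: no
first redex: a beta-redex


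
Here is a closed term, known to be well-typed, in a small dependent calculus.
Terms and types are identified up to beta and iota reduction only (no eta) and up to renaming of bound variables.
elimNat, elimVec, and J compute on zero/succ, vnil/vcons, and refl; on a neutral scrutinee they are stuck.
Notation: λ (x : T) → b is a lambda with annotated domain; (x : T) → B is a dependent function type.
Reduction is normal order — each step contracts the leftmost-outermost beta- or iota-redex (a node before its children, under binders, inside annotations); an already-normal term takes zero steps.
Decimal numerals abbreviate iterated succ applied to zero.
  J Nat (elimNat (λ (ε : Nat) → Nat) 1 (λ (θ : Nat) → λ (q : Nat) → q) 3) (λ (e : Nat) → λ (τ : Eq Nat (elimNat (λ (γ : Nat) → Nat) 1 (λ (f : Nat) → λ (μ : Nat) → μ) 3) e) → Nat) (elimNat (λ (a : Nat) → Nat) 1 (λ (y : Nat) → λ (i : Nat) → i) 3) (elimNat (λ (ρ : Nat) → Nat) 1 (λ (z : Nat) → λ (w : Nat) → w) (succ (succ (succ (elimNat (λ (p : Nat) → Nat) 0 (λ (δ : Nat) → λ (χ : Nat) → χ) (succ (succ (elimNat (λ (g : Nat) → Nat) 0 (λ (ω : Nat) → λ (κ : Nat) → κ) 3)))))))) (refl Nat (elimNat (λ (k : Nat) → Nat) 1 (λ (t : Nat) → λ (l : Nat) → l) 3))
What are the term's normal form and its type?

normal form:
  1
the term's type:
  Nat


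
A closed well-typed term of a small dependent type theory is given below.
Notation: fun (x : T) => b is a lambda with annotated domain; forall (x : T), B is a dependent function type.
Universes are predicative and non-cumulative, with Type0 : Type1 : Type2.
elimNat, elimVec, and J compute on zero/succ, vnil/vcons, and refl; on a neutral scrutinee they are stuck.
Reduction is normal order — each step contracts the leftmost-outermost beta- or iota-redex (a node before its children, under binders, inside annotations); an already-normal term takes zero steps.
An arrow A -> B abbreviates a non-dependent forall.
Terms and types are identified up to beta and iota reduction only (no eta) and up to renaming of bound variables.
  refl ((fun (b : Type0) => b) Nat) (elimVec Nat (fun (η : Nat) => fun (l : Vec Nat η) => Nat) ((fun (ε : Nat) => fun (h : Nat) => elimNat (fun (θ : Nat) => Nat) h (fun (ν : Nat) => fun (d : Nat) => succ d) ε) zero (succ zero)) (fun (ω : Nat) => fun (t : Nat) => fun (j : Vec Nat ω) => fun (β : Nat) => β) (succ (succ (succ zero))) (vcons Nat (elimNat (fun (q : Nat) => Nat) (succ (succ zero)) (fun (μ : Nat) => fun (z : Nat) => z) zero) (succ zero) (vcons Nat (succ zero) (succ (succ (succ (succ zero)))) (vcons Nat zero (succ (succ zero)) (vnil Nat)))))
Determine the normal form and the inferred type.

reduced normal form:
  refl Nat (succ zero)
inferred type:
  Eq Nat (succ zero) (succ zero)


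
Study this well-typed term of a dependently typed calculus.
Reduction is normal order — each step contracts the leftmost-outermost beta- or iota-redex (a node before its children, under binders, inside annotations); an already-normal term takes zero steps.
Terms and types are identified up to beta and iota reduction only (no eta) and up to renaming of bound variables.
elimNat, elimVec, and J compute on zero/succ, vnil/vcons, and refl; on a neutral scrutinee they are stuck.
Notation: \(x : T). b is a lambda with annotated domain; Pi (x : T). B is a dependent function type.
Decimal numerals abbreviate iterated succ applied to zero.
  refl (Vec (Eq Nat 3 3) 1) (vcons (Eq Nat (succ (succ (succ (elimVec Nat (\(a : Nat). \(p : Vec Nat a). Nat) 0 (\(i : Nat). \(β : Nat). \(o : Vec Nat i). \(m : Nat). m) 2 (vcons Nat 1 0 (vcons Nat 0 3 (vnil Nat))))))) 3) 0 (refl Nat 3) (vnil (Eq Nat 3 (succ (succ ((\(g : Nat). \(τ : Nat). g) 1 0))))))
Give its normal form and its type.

reduced normal form:
  refl (Vec (Eq Nat 3 3) 1) (vcons (Eq Nat 3 3) 0 (refl Nat 3) (vnil (Eq Nat 3 3)))
the term's type:
  Eq (Vec (Eq Nat 3 3) 1) (vcons (Eq Nat 3 3) 0 (refl Nat 3) (vnil (Eq Nat 3 3))) (vcons (Eq Nat 3 3) 0 (refl Nat 3) (vnil (Eq Nat 3 3)))
observation: 13 normal-order steps separate the term from its normal form.


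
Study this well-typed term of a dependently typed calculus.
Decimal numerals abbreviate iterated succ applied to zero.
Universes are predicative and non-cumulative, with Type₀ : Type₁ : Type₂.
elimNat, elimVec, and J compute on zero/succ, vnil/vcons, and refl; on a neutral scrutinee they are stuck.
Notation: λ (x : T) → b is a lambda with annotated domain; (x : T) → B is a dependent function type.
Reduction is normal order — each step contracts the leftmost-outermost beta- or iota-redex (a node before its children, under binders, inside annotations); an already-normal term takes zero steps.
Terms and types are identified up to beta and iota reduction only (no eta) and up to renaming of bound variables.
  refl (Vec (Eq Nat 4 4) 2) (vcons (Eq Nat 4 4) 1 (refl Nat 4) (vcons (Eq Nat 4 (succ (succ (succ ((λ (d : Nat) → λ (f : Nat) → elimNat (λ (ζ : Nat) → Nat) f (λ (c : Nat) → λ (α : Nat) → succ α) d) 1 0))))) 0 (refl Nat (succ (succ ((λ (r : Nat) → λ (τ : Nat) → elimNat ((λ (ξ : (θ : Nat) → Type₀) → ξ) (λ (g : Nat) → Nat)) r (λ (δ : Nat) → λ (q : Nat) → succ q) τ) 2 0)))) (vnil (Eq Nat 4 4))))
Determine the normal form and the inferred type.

reduced normal form:
  refl (Vec (Eq Nat 4 4) 2) (vcons (Eq Nat 4 4) 1 (refl Nat 4) (vcons (Eq Nat 4 4) 0 (refl Nat 4) (vnil (Eq Nat 4 4))))
the term's type:
  Eq (Vec (Eq Nat 4 4) 2) (vcons (Eq Nat 4 4) 1 (refl Nat 4) (vcons (Eq Nat 4 4) 0 (refl Nat 4) (vnil (Eq Nat 4 4)))) (vcons (Eq Nat 4 4) 1 (refl Nat 4) (vcons (Eq Nat 4 4) 0 (refl Nat 4) (vnil (Eq Nat 4 4))))
observation: reduction starts at a beta-redex, and 9 normal-order steps reach the normal form.


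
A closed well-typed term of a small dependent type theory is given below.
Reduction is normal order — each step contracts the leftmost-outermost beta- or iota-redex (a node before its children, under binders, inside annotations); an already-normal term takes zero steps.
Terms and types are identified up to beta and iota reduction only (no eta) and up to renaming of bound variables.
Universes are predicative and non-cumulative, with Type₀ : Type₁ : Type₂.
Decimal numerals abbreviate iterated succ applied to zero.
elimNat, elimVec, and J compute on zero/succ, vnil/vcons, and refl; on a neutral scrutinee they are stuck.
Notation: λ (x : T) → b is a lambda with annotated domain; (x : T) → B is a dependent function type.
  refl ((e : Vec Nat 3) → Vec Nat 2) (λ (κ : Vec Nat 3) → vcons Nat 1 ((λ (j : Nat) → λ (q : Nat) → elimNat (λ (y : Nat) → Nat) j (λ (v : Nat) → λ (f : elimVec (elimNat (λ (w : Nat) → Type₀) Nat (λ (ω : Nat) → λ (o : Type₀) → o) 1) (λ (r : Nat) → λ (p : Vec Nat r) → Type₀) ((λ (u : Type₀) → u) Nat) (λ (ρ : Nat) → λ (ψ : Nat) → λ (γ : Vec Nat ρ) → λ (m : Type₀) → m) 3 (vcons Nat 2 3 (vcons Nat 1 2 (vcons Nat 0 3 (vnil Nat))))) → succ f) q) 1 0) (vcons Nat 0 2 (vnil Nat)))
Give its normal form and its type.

reduced normal form:
  refl ((e : Vec Nat 3) → Vec Nat 2) (λ (κ : Vec Nat 3) → vcons Nat 1 1 (vcons Nat 0 2 (vnil Nat)))
type:
  Eq ((e : Vec Nat 3) → Vec Nat 2) (λ (κ : Vec Nat 3) → vcons Nat 1 1 (vcons Nat 0 2 (vnil Nat))) (λ (j : Vec Nat 3) → vcons Nat 1 1 (vcons Nat 0 2 (vnil Nat)))


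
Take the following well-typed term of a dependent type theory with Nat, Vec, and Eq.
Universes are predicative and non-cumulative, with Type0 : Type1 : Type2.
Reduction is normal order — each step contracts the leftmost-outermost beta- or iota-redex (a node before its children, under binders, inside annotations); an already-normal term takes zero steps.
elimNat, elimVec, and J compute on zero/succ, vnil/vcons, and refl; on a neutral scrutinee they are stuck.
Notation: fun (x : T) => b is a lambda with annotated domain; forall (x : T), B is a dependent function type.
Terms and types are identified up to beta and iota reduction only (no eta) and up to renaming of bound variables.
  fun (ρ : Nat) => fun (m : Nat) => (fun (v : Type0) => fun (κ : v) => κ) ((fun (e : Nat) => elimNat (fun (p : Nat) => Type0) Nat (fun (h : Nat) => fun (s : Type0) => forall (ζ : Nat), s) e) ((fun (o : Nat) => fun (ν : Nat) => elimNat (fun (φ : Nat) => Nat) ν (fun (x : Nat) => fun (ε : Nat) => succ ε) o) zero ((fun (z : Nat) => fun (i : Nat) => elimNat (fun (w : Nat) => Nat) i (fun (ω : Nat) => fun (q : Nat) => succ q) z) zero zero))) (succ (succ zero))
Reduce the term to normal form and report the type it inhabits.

reduced normal form:
  fun (ρ : Nat) => fun (m : Nat) => succ (succ zero)
type:
  forall (ρ : Nat), forall (m : Nat), Nat
observation: contracting a beta-redex first, the term normalizes in 2 steps.


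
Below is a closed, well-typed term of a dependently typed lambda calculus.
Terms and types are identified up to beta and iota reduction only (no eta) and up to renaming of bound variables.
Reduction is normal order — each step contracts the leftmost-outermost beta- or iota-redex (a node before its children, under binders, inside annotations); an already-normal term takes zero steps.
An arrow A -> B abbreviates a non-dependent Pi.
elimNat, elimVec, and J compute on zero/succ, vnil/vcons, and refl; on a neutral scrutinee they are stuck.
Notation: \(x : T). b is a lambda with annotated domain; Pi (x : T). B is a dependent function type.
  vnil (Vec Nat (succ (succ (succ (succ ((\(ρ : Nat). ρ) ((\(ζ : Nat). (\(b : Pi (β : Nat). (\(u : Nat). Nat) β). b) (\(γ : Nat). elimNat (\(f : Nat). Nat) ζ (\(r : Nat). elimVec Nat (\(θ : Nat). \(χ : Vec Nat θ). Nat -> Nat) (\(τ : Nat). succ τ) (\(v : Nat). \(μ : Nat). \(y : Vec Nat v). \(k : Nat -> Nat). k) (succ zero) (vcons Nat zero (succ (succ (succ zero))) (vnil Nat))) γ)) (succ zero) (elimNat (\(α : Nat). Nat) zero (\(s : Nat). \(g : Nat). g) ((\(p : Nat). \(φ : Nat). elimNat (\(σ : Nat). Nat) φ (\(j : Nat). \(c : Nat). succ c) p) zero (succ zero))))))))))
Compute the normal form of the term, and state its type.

normal form:
  vnil (Vec Nat (succ (succ (succ (succ (succ zero))))))
the term's type:
  Vec (Vec Nat (succ (succ (succ (succ (succ zero)))))) zero


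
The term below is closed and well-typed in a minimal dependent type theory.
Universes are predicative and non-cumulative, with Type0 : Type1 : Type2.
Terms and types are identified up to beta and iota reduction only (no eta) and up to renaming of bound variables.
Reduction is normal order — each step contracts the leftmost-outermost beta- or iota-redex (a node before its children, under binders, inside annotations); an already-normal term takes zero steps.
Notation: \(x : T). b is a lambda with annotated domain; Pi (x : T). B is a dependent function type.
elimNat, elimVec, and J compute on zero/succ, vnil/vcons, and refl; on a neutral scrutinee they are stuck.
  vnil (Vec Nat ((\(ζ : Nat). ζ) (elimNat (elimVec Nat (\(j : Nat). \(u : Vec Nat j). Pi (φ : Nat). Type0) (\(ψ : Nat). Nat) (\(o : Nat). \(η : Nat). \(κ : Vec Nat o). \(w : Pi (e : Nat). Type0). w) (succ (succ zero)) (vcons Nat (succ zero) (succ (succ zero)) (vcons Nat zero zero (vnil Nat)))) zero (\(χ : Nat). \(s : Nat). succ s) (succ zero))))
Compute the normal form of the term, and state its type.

normal form:
  vnil (Vec Nat (succ zero))
inferred type:
  Vec (Vec Nat (succ zero)) zero


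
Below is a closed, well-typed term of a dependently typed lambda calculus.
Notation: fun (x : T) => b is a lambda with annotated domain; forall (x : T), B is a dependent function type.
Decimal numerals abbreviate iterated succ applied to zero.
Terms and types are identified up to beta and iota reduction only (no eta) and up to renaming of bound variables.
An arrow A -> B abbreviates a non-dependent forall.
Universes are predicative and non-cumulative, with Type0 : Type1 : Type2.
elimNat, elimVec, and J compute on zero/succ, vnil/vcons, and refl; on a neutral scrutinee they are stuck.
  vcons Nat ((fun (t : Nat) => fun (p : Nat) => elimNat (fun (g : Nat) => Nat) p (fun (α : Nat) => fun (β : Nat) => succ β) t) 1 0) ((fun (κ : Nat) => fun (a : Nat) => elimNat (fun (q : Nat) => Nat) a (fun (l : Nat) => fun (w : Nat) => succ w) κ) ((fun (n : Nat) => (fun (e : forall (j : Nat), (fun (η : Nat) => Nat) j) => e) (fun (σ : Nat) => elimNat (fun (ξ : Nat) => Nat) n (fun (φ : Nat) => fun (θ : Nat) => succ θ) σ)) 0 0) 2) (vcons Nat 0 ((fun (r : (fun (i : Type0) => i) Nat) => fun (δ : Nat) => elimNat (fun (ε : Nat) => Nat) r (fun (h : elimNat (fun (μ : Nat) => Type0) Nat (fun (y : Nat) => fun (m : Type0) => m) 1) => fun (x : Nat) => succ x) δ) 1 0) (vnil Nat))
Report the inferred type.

the term's type:
  Vec Nat 2


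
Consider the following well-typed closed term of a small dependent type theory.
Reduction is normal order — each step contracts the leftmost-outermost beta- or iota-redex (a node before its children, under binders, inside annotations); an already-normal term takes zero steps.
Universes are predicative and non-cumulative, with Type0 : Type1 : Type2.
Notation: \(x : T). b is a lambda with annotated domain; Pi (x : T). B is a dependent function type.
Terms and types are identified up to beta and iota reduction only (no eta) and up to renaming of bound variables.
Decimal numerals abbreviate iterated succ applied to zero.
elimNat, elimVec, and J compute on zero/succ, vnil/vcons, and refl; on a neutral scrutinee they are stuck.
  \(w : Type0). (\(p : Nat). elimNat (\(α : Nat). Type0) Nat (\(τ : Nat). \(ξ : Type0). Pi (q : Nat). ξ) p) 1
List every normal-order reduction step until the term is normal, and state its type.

normal-order reduction:
  \(w : Type0). (\(p : Nat). elimNat (\(α : Nat). Type0) Nat (\(τ : Nat). \(ξ : Type0). Pi (q : Nat). ξ) p) 1
  ~> \(w : Type0). elimNat (\(p : Nat). Type0) Nat (\(α : Nat). \(τ : Type0). Pi (ξ : Nat). τ) 1
  ~> \(w : Type0). (\(p : Nat). \(α : Type0). Pi (τ : Nat). α) 0 (elimNat (\(ξ : Nat). Type0) Nat (\(q : Nat). \(l : Type0). Pi (x : Nat). l) 0)
  ~> \(w : Type0). (\(p : Type0). Pi (α : Nat). p) (elimNat (\(τ : Nat). Type0) Nat (\(ξ : Nat). \(q : Type0). Pi (l : Nat). q) 0)
  ~> \(w : Type0). Pi (p : Nat). elimNat (\(α : Nat). Type0) Nat (\(τ : Nat). \(ξ : Type0). Pi (q : Nat). ξ) 0
  ~> \(w : Type0). Pi (p : Nat). Nat
type:
  Pi (w : Type0). Type0


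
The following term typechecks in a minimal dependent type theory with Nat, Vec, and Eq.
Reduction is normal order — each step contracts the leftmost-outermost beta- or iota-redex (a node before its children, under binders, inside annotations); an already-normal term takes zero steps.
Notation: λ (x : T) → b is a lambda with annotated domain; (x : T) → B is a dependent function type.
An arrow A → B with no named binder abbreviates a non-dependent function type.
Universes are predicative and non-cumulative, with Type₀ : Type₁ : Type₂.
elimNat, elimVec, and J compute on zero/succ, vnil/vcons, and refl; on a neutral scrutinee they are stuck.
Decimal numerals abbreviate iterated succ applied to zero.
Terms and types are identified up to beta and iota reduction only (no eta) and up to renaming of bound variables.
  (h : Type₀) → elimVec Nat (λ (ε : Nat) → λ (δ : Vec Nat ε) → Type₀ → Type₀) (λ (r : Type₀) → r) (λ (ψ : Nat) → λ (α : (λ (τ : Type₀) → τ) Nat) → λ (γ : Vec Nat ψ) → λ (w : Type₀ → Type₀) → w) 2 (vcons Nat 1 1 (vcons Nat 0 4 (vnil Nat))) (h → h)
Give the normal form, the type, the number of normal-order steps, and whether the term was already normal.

resulting normal form:
  (h : Type₀) → h → h
the term's type:
  Type₁
reduction steps (normal order): 12
already normal: no
first redex: an elimVec iota-redex


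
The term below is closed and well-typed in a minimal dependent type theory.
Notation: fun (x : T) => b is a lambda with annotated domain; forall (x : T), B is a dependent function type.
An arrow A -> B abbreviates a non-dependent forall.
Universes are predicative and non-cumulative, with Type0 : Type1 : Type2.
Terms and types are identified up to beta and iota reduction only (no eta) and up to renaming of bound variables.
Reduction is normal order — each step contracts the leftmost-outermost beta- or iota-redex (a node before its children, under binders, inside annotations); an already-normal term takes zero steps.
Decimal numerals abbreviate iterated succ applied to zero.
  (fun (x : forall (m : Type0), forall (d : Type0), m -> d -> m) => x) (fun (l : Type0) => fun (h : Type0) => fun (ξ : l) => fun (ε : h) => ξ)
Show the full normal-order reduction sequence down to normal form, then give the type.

normal-order reduction sequence:
  (fun (x : forall (m : Type0), forall (d : Type0), m -> d -> m) => x) (fun (l : Type0) => fun (h : Type0) => fun (ξ : l) => fun (ε : h) => ξ)
  ~> fun (x : Type0) => fun (m : Type0) => fun (d : x) => fun (l : m) => d
inferred type:
  forall (x : Type0), forall (m : Type0), x -> m -> x


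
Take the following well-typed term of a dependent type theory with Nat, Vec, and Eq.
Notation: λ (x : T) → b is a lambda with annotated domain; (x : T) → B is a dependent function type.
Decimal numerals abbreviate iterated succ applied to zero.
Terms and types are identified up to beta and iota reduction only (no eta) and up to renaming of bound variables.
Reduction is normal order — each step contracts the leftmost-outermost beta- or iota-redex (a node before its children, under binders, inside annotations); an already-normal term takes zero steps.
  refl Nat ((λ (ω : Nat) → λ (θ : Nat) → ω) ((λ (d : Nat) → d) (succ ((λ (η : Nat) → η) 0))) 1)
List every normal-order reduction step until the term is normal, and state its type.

normal-order reduction:
  refl Nat ((λ (ω : Nat) → λ (θ : Nat) → ω) ((λ (d : Nat) → d) (succ ((λ (η : Nat) → η) 0))) 1)
  ~> refl Nat ((λ (ω : Nat) → (λ (θ : Nat) → θ) (succ ((λ (d : Nat) → d) 0))) 1)
  ~> refl Nat ((λ (ω : Nat) → ω) (succ ((λ (θ : Nat) → θ) 0)))
  ~> refl Nat (succ ((λ (ω : Nat) → ω) 0))
  ~> refl Nat 1
type:
  Eq Nat 1 1


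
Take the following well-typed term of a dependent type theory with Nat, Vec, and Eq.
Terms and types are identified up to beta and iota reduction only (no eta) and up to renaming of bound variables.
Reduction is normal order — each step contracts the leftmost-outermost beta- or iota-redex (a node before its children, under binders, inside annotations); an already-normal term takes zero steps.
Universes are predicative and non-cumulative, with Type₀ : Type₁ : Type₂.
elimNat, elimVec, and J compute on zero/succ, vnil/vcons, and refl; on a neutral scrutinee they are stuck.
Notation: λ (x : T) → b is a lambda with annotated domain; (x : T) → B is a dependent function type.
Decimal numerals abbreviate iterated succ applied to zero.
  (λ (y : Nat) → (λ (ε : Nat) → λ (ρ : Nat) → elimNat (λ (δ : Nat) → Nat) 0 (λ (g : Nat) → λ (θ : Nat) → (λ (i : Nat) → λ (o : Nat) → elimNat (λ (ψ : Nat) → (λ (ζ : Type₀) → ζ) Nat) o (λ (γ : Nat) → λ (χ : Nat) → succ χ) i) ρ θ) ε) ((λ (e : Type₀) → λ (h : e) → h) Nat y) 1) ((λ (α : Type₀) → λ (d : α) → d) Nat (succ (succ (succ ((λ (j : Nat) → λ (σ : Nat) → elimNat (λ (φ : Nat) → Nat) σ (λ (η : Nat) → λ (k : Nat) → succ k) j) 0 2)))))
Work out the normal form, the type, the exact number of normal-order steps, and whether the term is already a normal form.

resulting normal form:
  5
type:
  Nat
steps to reach normal form (normal order): 32
started in normal form: no
first redex: a beta-redex


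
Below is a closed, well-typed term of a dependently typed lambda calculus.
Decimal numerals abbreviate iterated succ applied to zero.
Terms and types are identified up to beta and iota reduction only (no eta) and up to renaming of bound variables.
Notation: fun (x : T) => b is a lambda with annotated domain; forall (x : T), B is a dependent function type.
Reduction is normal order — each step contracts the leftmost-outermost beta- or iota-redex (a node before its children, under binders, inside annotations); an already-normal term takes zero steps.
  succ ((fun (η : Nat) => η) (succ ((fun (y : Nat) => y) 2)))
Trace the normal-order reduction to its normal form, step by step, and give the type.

normal-order reduction sequence:
  succ ((fun (η : Nat) => η) (succ ((fun (y : Nat) => y) 2)))
  ~> succ (succ ((fun (η : Nat) => η) 2))
  ~> 4
the term's type:
  Nat


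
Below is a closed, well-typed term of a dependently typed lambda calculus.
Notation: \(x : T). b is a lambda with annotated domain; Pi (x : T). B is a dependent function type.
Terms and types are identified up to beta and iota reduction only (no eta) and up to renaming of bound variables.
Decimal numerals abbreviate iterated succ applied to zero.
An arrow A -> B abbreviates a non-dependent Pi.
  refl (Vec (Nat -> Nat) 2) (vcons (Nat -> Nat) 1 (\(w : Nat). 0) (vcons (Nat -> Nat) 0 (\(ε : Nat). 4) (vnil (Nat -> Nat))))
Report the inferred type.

type:
  Eq (Vec (Nat -> Nat) 2) (vcons (Nat -> Nat) 1 (\(w : Nat). 0) (vcons (Nat -> Nat) 0 (\(ε : Nat). 4) (vnil (Nat -> Nat)))) (vcons (Nat -> Nat) 1 (\(p : Nat). 0) (vcons (Nat -> Nat) 0 (\(i : Nat). 4) (vnil (Nat -> Nat))))


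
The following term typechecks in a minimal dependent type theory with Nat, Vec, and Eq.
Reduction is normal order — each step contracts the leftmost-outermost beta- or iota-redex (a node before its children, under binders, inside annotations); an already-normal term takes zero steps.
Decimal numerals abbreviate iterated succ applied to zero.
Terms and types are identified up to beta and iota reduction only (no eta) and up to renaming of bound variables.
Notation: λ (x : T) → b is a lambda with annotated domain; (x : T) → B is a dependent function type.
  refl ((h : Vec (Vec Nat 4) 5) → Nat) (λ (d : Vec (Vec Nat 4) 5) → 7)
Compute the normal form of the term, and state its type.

reduced normal form:
  refl ((h : Vec (Vec Nat 4) 5) → Nat) (λ (d : Vec (Vec Nat 4) 5) → 7)
the term's type:
  Eq ((h : Vec (Vec Nat 4) 5) → Nat) (λ (d : Vec (Vec Nat 4) 5) → 7) (λ (s : Vec (Vec Nat 4) 5) → 7)


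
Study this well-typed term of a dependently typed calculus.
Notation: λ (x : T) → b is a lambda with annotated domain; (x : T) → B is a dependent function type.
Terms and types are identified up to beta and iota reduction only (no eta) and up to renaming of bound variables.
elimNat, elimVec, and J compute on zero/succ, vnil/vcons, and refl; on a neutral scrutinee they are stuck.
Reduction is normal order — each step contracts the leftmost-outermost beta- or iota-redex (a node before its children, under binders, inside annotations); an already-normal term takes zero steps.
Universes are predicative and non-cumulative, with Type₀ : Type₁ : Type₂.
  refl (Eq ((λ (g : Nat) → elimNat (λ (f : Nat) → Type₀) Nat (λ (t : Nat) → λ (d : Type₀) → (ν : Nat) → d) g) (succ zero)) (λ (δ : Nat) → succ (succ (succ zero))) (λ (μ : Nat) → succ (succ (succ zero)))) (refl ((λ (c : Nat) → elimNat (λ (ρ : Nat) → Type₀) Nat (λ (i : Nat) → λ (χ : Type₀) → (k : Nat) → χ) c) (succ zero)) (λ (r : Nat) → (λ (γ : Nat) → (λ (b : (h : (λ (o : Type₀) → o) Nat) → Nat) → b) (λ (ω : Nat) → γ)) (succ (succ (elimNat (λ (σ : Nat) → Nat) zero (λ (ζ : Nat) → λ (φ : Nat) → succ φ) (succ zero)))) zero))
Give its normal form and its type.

normal form:
  refl (Eq ((g : Nat) → Nat) (λ (f : Nat) → succ (succ (succ zero))) (λ (t : Nat) → succ (succ (succ zero)))) (refl ((d : Nat) → Nat) (λ (ν : Nat) → succ (succ (succ zero))))
the term's type:
  Eq (Eq ((g : Nat) → Nat) (λ (f : Nat) → succ (succ (succ zero))) (λ (t : Nat) → succ (succ (succ zero)))) (refl ((d : Nat) → Nat) (λ (ν : Nat) → succ (succ (succ zero)))) (refl ((δ : Nat) → Nat) (λ (μ : Nat) → succ (succ (succ zero))))


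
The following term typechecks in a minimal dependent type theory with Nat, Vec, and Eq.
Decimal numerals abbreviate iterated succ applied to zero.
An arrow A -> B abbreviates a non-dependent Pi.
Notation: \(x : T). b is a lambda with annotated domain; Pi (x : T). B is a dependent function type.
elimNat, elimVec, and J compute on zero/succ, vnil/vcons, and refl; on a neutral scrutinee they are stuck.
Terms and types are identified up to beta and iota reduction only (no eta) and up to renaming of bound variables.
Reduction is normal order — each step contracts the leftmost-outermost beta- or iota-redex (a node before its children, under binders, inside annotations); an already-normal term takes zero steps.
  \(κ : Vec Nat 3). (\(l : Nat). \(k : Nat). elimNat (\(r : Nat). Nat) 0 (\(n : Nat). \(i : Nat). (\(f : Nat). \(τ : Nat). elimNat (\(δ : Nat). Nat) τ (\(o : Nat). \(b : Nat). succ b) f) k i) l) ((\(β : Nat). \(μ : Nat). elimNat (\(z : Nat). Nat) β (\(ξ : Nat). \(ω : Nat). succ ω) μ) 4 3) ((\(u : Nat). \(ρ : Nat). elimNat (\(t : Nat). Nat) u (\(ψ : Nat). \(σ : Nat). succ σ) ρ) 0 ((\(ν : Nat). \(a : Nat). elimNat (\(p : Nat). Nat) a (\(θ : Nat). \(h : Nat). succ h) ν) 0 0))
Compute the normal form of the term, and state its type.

reduced normal form:
  \(κ : Vec Nat 3). 0
type:
  Vec Nat 3 -> Nat
observation: the leftmost-outermost redex is a beta-redex, and normalization takes 45 steps.


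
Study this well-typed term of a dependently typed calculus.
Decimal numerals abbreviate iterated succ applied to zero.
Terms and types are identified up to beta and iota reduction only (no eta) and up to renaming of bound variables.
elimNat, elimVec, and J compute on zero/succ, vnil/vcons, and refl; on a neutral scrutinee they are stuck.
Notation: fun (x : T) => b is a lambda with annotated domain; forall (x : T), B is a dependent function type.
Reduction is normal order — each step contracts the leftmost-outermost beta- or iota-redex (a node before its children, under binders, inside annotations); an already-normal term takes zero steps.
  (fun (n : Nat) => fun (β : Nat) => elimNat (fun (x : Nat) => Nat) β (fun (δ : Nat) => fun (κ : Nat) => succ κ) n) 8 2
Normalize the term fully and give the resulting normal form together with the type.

normal form:
  10
type:
  Nat
observation: reduction starts at a beta-redex, and 27 normal-order steps reach the normal form.


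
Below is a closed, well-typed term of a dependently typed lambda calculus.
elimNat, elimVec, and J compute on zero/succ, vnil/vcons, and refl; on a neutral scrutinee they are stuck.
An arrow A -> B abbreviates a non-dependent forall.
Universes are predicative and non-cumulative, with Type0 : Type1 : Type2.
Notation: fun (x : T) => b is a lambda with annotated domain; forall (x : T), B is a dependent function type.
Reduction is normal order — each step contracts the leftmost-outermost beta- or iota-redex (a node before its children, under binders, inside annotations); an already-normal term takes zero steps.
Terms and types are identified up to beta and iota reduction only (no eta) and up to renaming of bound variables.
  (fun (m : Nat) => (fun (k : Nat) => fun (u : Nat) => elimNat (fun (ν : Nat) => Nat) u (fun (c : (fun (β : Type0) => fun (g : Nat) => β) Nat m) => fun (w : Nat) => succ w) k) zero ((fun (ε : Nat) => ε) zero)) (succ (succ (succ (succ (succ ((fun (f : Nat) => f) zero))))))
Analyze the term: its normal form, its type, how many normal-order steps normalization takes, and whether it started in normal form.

normal form:
  zero
inferred type:
  Nat
steps to reach normal form (normal order): 5
already normal: no
first contracted redex: a beta-redex


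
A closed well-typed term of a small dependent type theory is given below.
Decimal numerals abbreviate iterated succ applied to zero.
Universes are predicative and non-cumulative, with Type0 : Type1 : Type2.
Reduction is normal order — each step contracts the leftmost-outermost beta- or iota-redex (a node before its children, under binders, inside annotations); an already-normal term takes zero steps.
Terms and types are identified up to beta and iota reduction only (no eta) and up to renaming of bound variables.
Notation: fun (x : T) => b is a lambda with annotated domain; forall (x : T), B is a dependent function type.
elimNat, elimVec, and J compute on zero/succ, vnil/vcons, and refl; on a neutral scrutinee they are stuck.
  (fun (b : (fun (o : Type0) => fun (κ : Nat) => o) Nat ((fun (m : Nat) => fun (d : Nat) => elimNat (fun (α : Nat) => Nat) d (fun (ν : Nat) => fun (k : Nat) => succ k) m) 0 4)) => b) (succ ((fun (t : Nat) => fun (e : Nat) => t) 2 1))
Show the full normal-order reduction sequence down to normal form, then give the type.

normal-order reduction:
  (fun (b : (fun (o : Type0) => fun (κ : Nat) => o) Nat ((fun (m : Nat) => fun (d : Nat) => elimNat (fun (α : Nat) => Nat) d (fun (ν : Nat) => fun (k : Nat) => succ k) m) 0 4)) => b) (succ ((fun (t : Nat) => fun (e : Nat) => t) 2 1))
  ~> succ ((fun (b : Nat) => fun (o : Nat) => b) 2 1)
  ~> succ ((fun (b : Nat) => 2) 1)
  ~> 3
inferred type:
  Nat


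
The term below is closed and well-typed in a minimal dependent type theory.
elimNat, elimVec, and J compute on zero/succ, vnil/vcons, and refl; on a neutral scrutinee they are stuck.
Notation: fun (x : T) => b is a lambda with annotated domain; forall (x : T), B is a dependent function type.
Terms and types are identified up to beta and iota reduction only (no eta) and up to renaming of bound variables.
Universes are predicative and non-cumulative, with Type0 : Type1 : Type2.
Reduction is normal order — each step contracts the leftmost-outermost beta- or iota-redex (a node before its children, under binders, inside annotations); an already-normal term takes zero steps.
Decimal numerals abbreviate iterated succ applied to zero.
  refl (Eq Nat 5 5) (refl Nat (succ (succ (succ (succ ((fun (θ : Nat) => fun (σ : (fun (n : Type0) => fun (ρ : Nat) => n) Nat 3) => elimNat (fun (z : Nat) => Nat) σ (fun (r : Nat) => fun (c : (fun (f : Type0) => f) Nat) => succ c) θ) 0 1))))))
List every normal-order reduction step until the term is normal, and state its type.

normal-order reduction sequence:
  refl (Eq Nat 5 5) (refl Nat (succ (succ (succ (succ ((fun (θ : Nat) => fun (σ : (fun (n : Type0) => fun (ρ : Nat) => n) Nat 3) => elimNat (fun (z : Nat) => Nat) σ (fun (r : Nat) => fun (c : (fun (f : Type0) => f) Nat) => succ c) θ) 0 1))))))
  ~> refl (Eq Nat 5 5) (refl Nat (succ (succ (succ (succ ((fun (θ : (fun (σ : Type0) => fun (n : Nat) => σ) Nat 3) => elimNat (fun (ρ : Nat) => Nat) θ (fun (z : Nat) => fun (r : (fun (c : Type0) => c) Nat) => succ r) 0) 1))))))
  ~> refl (Eq Nat 5 5) (refl Nat (succ (succ (succ (succ (elimNat (fun (θ : Nat) => Nat) 1 (fun (σ : Nat) => fun (n : (fun (ρ : Type0) => ρ) Nat) => succ n) 0))))))
  ~> refl (Eq Nat 5 5) (refl Nat 5)
type:
  Eq (Eq Nat 5 5) (refl Nat 5) (refl Nat 5)
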